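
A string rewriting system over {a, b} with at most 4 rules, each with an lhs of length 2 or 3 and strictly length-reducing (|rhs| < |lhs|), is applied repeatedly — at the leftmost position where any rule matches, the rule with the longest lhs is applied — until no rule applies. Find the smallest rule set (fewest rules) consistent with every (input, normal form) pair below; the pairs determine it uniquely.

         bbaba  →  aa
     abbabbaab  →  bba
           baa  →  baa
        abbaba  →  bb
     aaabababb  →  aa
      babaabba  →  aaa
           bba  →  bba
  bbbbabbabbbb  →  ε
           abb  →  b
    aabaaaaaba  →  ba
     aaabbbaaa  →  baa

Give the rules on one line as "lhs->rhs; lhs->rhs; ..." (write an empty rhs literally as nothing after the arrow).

  | bbaba => bbb => aa
  | abbabbaab => babbaab => bbaab => bba
  | baa
  | abbaba => baba => bb

ab->; aba->b; bbb->aa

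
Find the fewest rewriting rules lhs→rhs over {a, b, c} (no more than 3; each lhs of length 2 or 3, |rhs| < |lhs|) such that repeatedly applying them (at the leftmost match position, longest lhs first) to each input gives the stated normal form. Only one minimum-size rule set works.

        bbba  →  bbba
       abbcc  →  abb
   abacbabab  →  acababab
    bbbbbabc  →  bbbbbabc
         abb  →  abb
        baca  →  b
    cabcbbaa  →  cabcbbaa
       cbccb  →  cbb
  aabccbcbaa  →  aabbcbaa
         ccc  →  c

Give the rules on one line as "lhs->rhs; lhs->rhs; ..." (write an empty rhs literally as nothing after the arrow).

  | bbba
  | abbcc => abb
  | abacbabab => acababab
  | bbbbbabc

bac->ca; caa->b; cc->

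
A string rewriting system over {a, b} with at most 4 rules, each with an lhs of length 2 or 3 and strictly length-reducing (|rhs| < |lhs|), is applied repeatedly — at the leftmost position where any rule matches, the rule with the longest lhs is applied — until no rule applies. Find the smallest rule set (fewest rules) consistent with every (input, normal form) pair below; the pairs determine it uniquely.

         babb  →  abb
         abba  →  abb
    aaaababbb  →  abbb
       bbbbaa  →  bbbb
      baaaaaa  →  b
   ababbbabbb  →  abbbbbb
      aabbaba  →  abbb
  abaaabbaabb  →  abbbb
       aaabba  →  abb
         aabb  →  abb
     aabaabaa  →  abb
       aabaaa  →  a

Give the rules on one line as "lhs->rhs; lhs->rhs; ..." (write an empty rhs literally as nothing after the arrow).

  | babb => abb
  | abba => abb
  | aaaababbb => aaababbb => aababbb => ababbb => aabbb => abbb
  | bbbbaa => bbbba => bbbb

aa->a; ba->a; baa->b; bba->bb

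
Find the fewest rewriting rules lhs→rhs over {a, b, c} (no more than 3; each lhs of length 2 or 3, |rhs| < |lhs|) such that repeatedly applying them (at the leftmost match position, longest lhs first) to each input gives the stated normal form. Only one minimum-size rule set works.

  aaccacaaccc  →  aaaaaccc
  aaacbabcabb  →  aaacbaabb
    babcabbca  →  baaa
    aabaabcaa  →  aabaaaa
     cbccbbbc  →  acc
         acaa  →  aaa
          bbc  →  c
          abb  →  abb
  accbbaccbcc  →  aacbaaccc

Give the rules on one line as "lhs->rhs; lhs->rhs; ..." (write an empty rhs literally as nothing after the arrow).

bc->c; ca->a; ccb->ac

  | aaccacaaccc => aacacaaccc => aaacaaccc => aaaaaccc
  | aaacbabcabb => aaacbacabb => aaacbaabb
  | babcabbca => bacabbca => baabbca => baabca => baaca => baaa
  | aabaabcaa => aabaacaa => aabaaaa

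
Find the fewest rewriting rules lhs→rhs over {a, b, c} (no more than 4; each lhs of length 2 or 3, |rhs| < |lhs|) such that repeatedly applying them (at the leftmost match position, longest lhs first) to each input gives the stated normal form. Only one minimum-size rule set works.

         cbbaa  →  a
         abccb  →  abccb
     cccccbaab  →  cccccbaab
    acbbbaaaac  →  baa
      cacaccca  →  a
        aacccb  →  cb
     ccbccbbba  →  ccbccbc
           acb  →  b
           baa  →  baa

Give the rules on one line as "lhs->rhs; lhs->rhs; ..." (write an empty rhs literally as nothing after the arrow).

  | cbbaa => cca => ca => a
  | abccb
  | cccccbaab
  | acbbbaaaac => bbbaaaac => bcaaac => baaac => baa

ac->; bba->c; ca->a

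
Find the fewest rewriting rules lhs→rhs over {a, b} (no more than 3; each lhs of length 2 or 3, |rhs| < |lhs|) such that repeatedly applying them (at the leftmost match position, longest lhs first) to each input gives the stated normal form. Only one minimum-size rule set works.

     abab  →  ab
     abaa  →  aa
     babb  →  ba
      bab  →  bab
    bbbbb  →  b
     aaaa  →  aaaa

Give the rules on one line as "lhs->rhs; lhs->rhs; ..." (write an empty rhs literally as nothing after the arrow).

  | abab => ab
  | abaa => aa
  | babb => ba
  | bab

aba->a; bb->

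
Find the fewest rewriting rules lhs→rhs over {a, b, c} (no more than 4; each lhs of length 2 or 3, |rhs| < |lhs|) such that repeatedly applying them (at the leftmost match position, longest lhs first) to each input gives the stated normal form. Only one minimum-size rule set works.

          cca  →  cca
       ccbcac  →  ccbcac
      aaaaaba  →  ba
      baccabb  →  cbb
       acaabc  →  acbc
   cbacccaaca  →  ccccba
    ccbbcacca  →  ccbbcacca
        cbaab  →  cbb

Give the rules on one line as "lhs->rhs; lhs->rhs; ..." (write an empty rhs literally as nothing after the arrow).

aac->cb; ab->b; bac->

  | cca
  | ccbcac
  | aaaaaba => aaaaba => aaaba => aaba => aba => ba
  | baccabb => cabb => cbb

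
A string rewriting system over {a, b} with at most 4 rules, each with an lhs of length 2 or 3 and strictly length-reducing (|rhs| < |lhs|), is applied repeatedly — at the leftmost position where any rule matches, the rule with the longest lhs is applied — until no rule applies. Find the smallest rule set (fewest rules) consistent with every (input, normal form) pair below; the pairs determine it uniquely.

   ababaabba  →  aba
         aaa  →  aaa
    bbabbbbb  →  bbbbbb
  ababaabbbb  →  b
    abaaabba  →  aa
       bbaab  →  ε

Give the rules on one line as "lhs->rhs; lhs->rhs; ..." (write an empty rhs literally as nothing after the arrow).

aab->; abb->; bab->; bba->b

  | ababaabba => aaabba => aba
  | aaa
  | bbabbbbb => bbbbbb
  | ababaabbbb => aaabbbb => abbb => b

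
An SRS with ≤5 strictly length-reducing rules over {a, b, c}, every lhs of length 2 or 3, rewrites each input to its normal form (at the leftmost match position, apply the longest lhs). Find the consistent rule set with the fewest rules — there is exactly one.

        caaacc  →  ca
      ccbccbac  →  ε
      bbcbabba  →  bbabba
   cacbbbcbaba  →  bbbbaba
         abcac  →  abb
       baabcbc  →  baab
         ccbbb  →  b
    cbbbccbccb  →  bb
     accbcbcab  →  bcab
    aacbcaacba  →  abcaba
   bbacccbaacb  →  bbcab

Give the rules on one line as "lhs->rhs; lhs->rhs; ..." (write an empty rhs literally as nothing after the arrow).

  | caaacc => caac => ca
  | ccbccbac => ccbcbac => ccbbac => cbac => ac => ε
  | bbcbabba => bbabba
  | cacbbbcbaba => bbbbcbaba => bbbbaba

ac->; cac->b; cb->; cbc->cb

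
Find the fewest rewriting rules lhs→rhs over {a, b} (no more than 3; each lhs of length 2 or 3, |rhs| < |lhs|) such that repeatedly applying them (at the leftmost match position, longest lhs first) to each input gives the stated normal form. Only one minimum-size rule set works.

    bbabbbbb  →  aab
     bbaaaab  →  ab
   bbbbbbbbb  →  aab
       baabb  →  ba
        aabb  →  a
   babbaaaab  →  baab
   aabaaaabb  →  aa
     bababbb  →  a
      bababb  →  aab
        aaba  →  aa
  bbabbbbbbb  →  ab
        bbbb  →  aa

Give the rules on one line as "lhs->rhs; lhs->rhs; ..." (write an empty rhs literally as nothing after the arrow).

  | bbabbbbb => aabbbbb => aaabbb => abbb => aab
  | bbaaaab => aaaaab => aaab => ab
  | bbbbbbbbb => abbbbbbb => aabbbbb => aaabbb => abbb => aab
  | baabb => baaa => ba

aaa->a; aba->bb; bb->a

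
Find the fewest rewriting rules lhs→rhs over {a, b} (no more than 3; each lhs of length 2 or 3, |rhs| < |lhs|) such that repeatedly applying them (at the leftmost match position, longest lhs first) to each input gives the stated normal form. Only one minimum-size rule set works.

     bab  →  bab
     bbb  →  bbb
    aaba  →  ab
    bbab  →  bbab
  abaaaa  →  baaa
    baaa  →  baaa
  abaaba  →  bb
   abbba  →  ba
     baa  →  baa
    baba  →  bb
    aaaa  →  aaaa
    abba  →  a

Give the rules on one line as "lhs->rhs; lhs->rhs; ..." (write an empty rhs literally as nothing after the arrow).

aba->b; abb->

  | bab
  | bbb
  | aaba => ab
  | bbab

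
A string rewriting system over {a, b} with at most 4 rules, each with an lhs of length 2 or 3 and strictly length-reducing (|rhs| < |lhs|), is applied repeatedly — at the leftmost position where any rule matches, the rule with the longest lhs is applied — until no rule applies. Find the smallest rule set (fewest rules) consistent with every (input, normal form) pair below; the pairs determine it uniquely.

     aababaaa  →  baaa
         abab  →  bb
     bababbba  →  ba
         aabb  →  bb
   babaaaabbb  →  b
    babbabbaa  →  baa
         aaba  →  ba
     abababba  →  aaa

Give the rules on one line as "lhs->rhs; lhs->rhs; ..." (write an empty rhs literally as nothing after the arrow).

  | aababaaa => ababaaa => babaaa => bbaaa => baaa
  | abab => bab => bb
  | bababbba => bbabbba => babbba => bbbba => aaba => aba => ba
  | aabb => abb => bb

ab->b; bba->ba; bbb->aa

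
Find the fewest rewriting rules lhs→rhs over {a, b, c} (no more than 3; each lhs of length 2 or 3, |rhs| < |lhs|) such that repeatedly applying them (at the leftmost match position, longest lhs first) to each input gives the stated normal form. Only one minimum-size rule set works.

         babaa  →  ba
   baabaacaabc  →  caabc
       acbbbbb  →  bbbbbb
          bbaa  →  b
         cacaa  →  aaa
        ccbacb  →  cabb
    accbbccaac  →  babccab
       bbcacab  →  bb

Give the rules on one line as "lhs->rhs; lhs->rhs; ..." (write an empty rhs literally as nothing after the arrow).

ac->b; baa->; cb->a

  | babaa => ba
  | baabaacaabc => baacaabc => caabc
  | acbbbbb => bbbbbb
  | bbaa => b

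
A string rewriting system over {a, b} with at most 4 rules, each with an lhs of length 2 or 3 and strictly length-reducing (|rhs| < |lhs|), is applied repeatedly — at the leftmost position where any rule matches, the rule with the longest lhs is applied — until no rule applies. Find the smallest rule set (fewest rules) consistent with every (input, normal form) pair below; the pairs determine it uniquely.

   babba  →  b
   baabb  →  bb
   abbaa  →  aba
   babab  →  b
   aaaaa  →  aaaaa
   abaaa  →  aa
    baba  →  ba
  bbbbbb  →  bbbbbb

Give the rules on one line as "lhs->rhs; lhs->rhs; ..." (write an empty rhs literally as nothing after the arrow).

  | babba => bba => b
  | baabb => bb
  | abbaa => aba
  | babab => bab => b

baa->; bab->b; bba->b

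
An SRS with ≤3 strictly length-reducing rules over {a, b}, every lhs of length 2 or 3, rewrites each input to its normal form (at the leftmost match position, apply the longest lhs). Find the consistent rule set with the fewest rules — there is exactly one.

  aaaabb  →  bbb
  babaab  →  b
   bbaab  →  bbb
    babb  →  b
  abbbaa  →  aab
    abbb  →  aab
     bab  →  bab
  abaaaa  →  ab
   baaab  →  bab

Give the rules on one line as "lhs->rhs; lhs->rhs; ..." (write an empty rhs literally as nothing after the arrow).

aaa->ba; abb->aa; baa->b

  | aaaabb => baabb => bbb
  | babaab => babb => baa => b
  | bbaab => bbb
  | babb => baa => b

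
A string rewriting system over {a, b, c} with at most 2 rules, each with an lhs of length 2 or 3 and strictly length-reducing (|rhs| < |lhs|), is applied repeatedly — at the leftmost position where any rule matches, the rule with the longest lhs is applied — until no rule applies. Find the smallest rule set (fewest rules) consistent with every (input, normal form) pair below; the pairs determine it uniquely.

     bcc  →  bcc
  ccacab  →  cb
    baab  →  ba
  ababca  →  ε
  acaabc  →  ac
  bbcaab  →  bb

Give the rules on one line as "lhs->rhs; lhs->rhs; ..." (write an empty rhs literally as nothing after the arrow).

  | bcc
  | ccacab => ccab => cb
  | baab => ba
  | ababca => abca => ca => ε

ab->; ca->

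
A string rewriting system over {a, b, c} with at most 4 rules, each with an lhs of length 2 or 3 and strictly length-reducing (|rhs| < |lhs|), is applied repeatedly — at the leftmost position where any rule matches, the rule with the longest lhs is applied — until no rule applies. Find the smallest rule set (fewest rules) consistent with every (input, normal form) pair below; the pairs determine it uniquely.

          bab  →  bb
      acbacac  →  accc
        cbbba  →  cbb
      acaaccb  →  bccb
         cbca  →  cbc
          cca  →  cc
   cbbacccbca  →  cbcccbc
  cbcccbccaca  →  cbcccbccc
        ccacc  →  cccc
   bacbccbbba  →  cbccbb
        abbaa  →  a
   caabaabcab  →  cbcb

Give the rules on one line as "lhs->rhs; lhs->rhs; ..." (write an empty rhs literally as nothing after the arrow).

aca->bb; ba->; bab->bb; ca->c

  | bab => bb
  | acbacac => accac => accc
  | cbbba => cbb
  | acaaccb => bbaccb => bccb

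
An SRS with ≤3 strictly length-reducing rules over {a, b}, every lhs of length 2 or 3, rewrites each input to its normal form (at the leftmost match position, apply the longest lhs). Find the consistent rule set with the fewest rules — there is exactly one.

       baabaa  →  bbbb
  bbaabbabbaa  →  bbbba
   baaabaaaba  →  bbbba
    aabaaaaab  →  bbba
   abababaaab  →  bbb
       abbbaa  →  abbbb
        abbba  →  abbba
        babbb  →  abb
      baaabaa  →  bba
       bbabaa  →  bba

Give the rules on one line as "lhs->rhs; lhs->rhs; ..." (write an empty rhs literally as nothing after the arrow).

aa->b; bab->a

  | baabaa => bbbaa => bbbb
  | bbaabbabbaa => bbbbbabbaa => bbbbabaa => bbbaaa => bbbba
  | baaabaaaba => bbabaaaba => baaaaba => bbaaba => bbbba
  | aabaaaaab => bbaaaaab => bbbaaab => bbbbab => bbba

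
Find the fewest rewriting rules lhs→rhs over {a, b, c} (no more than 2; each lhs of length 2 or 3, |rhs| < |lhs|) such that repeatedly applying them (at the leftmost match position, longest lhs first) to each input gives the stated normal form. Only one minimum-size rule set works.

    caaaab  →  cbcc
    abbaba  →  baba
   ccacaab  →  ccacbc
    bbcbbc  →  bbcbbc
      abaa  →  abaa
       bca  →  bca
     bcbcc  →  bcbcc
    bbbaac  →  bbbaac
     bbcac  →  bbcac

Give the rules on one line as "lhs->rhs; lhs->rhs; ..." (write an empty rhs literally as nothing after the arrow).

  | caaaab => caabc => cbcc
  | abbaba => baba
  | ccacaab => ccacbc
  | bbcbbc

aab->bc; abb->b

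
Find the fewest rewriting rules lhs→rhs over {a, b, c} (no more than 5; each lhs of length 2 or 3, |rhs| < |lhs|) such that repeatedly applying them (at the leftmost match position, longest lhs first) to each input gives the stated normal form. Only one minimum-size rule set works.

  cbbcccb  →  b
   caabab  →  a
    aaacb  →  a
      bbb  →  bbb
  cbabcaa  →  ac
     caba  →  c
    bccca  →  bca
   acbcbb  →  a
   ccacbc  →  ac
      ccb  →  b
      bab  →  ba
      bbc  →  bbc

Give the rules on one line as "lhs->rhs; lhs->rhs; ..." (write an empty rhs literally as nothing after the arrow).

aa->; ab->a; cb->; cc->

  | cbbcccb => bcccb => bcb => b
  | caabab => cbab => ab => a
  | aaacb => acb => a
  | bbb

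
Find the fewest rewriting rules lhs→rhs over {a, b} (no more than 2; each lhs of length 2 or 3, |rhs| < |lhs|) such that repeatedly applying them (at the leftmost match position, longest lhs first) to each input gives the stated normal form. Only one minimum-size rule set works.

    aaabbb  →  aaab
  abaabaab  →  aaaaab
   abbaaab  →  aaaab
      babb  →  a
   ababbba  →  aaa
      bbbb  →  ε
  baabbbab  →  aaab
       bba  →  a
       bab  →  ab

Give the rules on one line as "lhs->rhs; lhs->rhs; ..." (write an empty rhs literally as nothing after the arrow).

ba->a; bb->

  | aaabbb => aaab
  | abaabaab => aaabaab => aaaaab
  | abbaaab => aaaab
  | babb => abb => a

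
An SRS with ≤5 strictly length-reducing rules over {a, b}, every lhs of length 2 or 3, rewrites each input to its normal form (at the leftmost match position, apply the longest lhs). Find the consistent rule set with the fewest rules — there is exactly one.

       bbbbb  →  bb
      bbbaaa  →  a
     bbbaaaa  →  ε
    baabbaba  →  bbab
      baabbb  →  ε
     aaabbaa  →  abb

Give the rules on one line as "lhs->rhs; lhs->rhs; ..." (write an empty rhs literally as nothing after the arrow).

aa->; aab->; aba->ab; bbb->

  | bbbbb => bb
  | bbbaaa => aaa => a
  | bbbaaaa => aaaa => aa => ε
  | baabbaba => bbaba => bbab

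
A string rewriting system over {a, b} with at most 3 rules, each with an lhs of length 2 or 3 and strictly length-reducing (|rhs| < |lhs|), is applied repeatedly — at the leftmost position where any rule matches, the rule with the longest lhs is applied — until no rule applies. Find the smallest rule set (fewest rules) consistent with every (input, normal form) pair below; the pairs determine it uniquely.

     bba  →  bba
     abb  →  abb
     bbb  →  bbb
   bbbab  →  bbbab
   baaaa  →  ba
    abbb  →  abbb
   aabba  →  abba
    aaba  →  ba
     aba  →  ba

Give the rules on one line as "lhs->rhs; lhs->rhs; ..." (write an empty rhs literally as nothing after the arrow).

aa->a; aba->ba

  | bba
  | abb
  | bbb
  | bbbab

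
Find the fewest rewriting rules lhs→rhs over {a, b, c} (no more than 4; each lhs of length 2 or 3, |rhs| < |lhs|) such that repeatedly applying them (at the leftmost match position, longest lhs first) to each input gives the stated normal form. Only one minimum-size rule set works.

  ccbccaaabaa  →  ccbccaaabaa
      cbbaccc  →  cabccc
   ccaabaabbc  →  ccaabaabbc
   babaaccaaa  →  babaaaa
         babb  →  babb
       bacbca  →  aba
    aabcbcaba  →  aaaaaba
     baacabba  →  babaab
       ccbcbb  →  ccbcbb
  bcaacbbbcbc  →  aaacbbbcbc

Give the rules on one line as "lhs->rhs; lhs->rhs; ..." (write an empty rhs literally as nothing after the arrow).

aca->ba; acc->; bba->ab; bca->aa

  | ccbccaaabaa
  | cbbaccc => cabccc
  | ccaabaabbc
  | babaaccaaa => babaaaa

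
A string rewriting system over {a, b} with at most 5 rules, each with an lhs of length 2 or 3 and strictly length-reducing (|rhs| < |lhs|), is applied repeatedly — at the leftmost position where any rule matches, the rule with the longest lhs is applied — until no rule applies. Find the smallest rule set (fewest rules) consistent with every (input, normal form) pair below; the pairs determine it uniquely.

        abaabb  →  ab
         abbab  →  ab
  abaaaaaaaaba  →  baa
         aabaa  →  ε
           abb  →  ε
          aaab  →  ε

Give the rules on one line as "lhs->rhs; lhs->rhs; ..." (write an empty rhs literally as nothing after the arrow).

  | abaabb => abbab => ab
  | abbab => ab
  | abaaaaaaaaba => abbbaaaaaba => baaaaaba => bbbaaba => aaba => baa
  | aabaa => baaa => bbb => ε

aaa->bb; aab->ba; abb->; bbb->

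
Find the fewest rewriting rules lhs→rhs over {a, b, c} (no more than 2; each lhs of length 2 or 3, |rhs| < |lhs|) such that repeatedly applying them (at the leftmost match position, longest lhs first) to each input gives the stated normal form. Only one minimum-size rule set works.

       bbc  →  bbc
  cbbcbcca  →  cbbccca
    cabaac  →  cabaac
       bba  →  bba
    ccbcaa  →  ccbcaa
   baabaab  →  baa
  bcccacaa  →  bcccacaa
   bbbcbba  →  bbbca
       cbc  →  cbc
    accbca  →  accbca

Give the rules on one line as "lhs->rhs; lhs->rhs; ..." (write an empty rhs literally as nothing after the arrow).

aab->a; bcb->bc

  | bbc
  | cbbcbcca => cbbccca
  | cabaac
  | bba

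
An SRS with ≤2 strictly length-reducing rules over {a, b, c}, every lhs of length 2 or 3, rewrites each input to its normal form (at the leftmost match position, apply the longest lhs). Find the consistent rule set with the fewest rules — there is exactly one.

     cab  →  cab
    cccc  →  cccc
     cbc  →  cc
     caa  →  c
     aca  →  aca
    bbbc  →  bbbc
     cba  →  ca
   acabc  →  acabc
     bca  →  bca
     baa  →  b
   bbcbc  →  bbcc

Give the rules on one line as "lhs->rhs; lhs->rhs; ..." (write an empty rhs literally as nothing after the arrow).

aa->; cb->c

  | cab
  | cccc
  | cbc => cc
  | caa => c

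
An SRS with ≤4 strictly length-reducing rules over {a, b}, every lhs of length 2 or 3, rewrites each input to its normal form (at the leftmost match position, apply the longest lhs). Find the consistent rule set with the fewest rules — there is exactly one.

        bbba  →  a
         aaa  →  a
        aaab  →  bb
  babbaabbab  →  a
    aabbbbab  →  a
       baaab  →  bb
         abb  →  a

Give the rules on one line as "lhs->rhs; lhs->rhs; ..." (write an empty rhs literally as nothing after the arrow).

aa->a; aab->bb; ab->a; ba->a

  | bbba => bba => ba => a
  | aaa => aa => a
  | aaab => aab => bb
  | babbaabbab => abbaabbab => abaabbab => aaabbab => aabbab => bbbab => bbab => bab => ab => a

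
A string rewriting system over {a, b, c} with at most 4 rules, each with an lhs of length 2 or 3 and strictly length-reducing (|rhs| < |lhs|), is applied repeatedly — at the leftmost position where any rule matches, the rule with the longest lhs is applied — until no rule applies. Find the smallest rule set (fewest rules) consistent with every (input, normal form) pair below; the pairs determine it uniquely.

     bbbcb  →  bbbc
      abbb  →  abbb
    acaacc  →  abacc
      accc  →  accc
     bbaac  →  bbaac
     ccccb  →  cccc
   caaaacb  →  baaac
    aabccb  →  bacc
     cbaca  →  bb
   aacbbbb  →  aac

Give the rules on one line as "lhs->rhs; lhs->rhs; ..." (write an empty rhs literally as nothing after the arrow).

  | bbbcb => bbbc
  | abbb
  | acaacc => abacc
  | accc

aab->ba; ca->b; cb->c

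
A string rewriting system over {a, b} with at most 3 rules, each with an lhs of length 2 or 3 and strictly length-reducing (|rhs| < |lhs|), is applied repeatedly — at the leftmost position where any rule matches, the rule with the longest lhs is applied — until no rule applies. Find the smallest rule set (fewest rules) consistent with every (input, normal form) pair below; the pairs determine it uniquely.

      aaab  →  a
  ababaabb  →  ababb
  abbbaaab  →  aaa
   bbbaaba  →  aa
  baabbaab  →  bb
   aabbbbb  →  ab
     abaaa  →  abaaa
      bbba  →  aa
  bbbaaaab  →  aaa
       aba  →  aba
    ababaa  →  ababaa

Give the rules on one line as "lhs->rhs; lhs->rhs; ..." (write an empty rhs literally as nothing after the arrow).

aab->; bbb->a

  | aaab => a
  | ababaabb => ababb
  | abbbaaab => aaaaab => aaa
  | bbbaaba => aaaba => aa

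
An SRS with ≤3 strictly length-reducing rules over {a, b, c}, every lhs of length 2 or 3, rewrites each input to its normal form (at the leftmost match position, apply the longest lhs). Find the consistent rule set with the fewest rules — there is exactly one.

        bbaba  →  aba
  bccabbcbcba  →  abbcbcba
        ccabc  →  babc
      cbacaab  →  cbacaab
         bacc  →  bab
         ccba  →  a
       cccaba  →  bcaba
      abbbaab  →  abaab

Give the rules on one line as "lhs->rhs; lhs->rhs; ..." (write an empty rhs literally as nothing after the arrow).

  | bbaba => aba
  | bccabbcbcba => bbabbcbcba => abbcbcba
  | ccabc => babc
  | cbacaab

bba->a; cc->b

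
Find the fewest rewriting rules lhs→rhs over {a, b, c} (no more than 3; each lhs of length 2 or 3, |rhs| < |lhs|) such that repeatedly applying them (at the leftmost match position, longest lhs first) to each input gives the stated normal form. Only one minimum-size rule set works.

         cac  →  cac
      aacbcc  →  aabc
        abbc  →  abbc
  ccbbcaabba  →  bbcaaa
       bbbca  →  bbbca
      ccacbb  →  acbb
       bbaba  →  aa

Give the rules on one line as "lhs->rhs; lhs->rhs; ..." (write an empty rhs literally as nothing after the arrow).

  | cac
  | aacbcc => aabc
  | abbc
  | ccbbcaabba => bbcaabba => bbcaaba => bbcaaa

ba->a; cbc->b; cc->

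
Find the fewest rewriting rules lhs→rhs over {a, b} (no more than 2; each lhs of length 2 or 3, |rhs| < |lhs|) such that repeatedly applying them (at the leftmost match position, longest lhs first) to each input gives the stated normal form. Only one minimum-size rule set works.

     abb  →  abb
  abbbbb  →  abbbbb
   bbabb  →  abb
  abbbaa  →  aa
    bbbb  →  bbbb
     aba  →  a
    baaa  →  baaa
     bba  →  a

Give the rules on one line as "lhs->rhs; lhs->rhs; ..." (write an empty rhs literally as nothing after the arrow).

  | abb
  | abbbbb
  | bbabb => abb
  | abbbaa => abaa => aa

aba->a; bba->a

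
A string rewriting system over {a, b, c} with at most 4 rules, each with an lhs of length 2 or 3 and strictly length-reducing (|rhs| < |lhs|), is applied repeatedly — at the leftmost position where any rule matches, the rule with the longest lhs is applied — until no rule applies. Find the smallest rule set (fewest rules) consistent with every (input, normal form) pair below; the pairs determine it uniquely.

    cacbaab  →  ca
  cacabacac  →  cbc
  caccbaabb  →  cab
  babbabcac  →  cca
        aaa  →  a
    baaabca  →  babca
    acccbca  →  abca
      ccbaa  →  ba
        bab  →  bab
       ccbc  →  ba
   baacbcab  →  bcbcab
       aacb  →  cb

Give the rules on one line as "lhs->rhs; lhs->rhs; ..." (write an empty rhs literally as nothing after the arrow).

  | cacbaab => cabaab => cabb => cac => ca
  | cacabacac => caabacac => cbacac => cbaac => cbc
  | caccbaabb => cacbaabb => cabaabb => cabbb => cacb => cab
  | babbabcac => bacabcac => baabcac => bbcac => ccac => cca

aa->; ac->a; bb->c; ccb->ba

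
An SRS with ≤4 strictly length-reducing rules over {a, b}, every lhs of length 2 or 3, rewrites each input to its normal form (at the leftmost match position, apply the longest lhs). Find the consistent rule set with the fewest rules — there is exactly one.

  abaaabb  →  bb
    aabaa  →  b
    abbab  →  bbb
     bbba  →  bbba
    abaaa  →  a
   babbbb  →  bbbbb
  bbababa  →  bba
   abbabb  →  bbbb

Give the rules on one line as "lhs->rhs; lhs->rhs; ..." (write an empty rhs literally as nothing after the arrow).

  | abaaabb => aaabb => abb => bb
  | aabaa => baa => b
  | abbab => bbab => bbb
  | bbba

aa->; ab->b; aba->a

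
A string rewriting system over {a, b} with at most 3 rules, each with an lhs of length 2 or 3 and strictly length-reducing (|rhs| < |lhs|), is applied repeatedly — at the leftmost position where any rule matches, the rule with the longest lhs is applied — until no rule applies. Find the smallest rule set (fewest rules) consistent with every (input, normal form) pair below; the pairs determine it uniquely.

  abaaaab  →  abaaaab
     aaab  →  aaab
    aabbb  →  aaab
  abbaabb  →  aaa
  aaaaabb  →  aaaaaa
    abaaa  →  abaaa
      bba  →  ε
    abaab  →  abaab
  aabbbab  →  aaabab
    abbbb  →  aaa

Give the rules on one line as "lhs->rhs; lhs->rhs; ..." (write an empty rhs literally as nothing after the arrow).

  | abaaaab
  | aaab
  | aabbb => aaab
  | abbaabb => aabb => aaa

bb->a; bba->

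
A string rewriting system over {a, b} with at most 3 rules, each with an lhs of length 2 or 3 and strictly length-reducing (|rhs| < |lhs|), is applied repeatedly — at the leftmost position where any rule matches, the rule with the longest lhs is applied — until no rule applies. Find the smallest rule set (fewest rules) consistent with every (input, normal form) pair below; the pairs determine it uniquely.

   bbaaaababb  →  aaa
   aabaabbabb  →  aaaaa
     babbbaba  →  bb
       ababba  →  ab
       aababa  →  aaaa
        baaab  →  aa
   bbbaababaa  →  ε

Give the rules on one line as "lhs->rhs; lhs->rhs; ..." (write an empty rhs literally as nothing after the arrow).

  | bbaaaababb => baaababb => aababb => aaabb => aaab => aaa
  | aabaabbabb => aaaabbabb => aaaababb => aaaaabb => aaaaab => aaaaa
  | babbbaba => bbbaba => bbba => bb
  | ababba => abba => ab

aab->aa; ba->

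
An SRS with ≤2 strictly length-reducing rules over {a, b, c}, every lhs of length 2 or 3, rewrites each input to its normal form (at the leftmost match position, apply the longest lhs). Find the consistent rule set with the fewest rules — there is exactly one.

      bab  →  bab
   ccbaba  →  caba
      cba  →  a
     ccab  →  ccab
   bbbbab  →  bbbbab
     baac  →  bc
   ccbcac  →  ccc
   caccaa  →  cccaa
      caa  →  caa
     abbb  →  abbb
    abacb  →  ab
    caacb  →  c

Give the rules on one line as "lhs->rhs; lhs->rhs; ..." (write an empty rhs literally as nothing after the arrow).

  | bab
  | ccbaba => caba
  | cba => a
  | ccab

ac->c; cb->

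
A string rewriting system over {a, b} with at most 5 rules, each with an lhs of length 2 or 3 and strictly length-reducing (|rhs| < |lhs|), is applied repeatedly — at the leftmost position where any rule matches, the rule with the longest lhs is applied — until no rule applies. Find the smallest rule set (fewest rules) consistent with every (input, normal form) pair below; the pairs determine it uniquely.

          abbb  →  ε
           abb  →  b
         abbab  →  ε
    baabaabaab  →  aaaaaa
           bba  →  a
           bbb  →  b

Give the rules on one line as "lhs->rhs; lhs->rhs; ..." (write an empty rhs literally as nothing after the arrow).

aab->aa; ab->; ba->a; bb->

  | abbb => bb => ε
  | abb => b
  | abbab => bab => ab => ε
  | baabaabaab => aabaabaab => aaaabaab => aaaaaab => aaaaaa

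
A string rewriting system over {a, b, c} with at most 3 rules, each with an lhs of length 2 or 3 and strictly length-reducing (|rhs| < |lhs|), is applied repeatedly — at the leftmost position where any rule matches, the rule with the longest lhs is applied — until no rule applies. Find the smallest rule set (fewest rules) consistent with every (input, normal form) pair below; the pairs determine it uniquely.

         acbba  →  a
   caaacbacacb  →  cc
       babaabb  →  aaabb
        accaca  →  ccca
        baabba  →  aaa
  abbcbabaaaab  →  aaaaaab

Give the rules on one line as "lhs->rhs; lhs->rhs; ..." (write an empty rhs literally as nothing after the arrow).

ac->c; ba->a; cb->

  | acbba => cbba => ba => a
  | caaacbacacb => caacbacacb => cacbacacb => ccbacacb => cacacb => ccacb => cccb => cc
  | babaabb => abaabb => aaabb
  | accaca => ccaca => ccca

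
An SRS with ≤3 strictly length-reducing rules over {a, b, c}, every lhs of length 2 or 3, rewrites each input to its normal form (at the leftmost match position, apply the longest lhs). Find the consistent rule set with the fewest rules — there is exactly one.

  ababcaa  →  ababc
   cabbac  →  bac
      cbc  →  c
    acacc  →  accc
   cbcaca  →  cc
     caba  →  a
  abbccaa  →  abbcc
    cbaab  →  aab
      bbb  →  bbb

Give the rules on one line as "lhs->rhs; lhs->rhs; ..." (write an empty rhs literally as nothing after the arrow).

  | ababcaa => ababca => ababc
  | cabbac => cbbac => bac
  | cbc => c
  | acacc => accc

ca->c; cb->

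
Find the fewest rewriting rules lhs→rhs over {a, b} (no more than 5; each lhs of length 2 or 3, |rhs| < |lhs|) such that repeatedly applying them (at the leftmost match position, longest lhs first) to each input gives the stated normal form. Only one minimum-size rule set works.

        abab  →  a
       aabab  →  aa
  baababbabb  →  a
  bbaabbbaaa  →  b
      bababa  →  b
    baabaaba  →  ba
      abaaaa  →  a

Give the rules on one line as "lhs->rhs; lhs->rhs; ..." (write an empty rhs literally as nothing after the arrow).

aba->b; baa->; bb->a; bba->a

  | abab => bb => a
  | aabab => abb => aa
  | baababbabb => babbabb => baabb => bb => a
  | bbaabbbaaa => aabbbaaa => aaabaaa => aabaa => aba => b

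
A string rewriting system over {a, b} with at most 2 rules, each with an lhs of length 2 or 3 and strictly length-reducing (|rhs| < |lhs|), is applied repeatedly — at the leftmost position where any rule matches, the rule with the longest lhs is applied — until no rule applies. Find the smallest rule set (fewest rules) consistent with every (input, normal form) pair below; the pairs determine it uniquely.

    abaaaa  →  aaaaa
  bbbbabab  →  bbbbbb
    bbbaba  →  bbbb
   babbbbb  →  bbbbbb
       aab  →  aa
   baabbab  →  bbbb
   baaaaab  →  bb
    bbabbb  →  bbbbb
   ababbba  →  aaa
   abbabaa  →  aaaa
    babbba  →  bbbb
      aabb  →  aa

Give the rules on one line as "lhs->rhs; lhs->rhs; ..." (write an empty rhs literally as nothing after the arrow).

  | abaaaa => aaaaa
  | bbbbabab => bbbbbab => bbbbbb
  | bbbaba => bbbba => bbbb
  | babbbbb => bbbbbb

ab->a; ba->b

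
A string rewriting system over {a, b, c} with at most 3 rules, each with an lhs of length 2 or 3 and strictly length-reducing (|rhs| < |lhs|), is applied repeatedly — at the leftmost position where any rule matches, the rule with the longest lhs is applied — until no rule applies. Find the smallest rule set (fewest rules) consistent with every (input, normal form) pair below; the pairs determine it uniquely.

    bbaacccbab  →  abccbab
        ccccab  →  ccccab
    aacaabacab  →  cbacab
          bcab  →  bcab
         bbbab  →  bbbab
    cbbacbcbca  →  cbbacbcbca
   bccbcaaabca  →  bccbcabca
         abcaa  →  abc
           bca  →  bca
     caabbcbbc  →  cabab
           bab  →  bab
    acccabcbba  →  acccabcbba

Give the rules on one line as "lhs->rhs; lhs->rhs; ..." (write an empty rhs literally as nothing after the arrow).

  | bbaacccbab => bbcccbab => abccbab
  | ccccab
  | aacaabacab => caabacab => cbacab
  | bcab

aa->; bbc->ab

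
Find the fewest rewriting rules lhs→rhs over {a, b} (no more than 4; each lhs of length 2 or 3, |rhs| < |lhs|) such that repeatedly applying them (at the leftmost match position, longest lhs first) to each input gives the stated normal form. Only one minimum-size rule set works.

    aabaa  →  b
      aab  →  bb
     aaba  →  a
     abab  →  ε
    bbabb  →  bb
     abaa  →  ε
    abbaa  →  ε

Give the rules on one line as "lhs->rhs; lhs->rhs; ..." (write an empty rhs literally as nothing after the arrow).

aa->b; aaa->; ba->a; bab->aa

  | aabaa => bbaa => baa => aa => b
  | aab => bb
  | aaba => bba => ba => a
  | abab => aaa => ε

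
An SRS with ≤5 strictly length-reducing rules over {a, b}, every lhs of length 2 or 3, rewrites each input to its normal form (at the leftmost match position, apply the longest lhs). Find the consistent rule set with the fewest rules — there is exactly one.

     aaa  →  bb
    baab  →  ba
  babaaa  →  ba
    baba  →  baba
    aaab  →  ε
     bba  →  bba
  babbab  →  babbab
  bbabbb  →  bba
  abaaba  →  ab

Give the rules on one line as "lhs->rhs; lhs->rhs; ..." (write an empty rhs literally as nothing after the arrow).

aa->; aaa->bb; aab->a; bbb->

  | aaa => bb
  | baab => ba
  | babaaa => babbb => ba
  | baba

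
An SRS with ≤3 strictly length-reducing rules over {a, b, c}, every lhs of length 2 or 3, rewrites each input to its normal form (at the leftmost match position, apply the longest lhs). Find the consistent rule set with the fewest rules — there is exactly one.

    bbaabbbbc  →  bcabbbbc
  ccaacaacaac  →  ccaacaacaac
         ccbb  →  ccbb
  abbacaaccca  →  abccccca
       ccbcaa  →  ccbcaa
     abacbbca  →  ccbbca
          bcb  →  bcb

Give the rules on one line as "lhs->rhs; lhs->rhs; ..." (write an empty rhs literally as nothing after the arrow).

  | bbaabbbbc => bcabbbbc
  | ccaacaacaac
  | ccbb
  | abbacaaccca => abccaaccca => abccaccca => abccccca

acc->cc; ba->c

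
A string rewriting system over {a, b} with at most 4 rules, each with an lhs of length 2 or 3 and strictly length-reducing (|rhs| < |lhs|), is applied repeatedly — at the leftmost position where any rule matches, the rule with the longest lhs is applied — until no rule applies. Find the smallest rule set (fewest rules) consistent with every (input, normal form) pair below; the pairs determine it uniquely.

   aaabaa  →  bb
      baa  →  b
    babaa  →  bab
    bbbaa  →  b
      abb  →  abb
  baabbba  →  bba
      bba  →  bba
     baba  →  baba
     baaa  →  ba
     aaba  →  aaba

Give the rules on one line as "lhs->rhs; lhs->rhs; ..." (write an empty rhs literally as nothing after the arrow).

  | aaabaa => bbaa => bb
  | baa => b
  | babaa => bab
  | bbbaa => baa => b

aaa->b; baa->b; bbb->b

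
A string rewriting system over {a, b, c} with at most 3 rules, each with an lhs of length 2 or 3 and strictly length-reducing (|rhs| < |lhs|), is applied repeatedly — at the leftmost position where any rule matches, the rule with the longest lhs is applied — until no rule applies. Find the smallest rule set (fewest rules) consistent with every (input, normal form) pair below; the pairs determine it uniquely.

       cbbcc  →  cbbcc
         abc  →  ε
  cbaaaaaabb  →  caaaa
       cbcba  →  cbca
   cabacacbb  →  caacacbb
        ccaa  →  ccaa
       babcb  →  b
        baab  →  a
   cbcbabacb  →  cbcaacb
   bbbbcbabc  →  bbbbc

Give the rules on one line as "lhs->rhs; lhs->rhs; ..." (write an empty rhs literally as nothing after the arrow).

  | cbbcc
  | abc => ε
  | cbaaaaaabb => caaaaaabb => caaaaab => caaaa
  | cbcba => cbca

aab->a; abc->; ba->a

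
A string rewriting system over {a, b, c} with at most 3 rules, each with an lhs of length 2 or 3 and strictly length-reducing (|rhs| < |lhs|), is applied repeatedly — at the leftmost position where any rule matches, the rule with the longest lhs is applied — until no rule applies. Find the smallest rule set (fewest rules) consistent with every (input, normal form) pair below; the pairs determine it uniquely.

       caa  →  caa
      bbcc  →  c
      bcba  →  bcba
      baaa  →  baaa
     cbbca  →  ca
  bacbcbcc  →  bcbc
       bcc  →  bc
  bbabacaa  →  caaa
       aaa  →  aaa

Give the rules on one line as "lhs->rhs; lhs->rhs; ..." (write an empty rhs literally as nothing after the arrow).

bac->; bb->c; cc->c

  | caa
  | bbcc => ccc => cc => c
  | bcba
  | baaa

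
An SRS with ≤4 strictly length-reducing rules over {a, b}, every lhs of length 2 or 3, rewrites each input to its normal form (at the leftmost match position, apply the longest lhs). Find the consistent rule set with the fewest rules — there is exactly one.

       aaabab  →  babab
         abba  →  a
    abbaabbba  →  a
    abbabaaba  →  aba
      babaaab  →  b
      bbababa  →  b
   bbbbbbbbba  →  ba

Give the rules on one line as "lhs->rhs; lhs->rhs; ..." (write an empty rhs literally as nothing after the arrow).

  | aaabab => babab
  | abba => a
  | abbaabbba => aabbba => bbbba => abba => a
  | abbabaaba => abaaba => aba

aa->b; abb->; baa->; bb->a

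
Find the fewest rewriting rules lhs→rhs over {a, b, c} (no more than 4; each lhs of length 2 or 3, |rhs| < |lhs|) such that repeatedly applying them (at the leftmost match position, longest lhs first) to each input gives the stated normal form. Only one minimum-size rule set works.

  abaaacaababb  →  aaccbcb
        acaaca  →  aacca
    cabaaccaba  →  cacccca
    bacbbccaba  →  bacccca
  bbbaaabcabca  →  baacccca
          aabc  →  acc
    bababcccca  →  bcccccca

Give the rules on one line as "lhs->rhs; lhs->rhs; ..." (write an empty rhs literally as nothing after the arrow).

  | abaaacaababb => caaacaababb => acacaababb => acaacbabb => aaccbabb => aaccbcb
  | acaaca => aacca
  | cabaaccaba => ccaaccaba => cacccaba => cacccca
  | bacbbccaba => bacccaba => bacccca

ab->c; bb->; caa->ac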